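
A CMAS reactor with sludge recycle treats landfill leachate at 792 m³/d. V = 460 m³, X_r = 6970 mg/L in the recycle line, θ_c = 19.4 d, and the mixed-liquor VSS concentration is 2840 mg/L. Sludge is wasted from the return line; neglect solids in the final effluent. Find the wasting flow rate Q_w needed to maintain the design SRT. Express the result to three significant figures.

Q_w = (V·X)/(θ_c X_r) = 460.0 × 2840 / (19.4 × 6970) = 9.661 m³/d.

Q_w ≈ 9.66 m³/d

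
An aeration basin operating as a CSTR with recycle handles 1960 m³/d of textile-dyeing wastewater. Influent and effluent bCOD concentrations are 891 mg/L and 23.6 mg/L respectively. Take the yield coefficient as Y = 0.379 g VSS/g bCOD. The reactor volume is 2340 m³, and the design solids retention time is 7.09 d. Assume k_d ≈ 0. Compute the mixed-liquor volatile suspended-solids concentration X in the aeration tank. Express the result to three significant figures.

Without decay, X = Y Q (S₀−S) θ_c / V = 0.379 × 1960 × (891 − 23.6) × 7.09 / 2340 = 1952 mg/L.

X ≈ 1950 mg/L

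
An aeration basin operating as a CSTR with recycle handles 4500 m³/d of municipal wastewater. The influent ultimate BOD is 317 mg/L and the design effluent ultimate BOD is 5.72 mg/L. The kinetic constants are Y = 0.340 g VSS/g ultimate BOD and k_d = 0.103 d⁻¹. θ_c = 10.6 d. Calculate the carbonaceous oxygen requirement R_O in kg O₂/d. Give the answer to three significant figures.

R_O ≈ 1080 kg O₂/d

Y_obs = Y / (1 + k_d θ_c) = 0.340 / (1 + 0.103 × 10.6) = 0.340 / 2.092 = 0.1625.
ΔS = 317 − 5.72 = 311.3 mg/L, so the substrate removal rate is 4500 × 311.3/1000 = 1401 kg ultimate BOD/d.
P_X = Y_obs·Q·(S₀ − S) = 0.1625 × 1401 = 227.7 kg VSS/d.
Carbonaceous O₂ demand = substrate oxidised − cell-mass equivalent = 1401 − 1.42 × 227.7 = 1077 kg O₂/d.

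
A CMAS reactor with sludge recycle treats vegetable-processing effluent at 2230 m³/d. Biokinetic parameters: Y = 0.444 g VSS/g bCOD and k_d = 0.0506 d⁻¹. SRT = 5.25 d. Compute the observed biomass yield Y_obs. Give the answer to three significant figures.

Y_obs ≈ 0.351 g VSS/g bCOD

Y_obs = Y / (1 + k_d θ_c) = 0.444 / (1 + 0.0506 × 5.25) = 0.444 / 1.266 = 0.3508.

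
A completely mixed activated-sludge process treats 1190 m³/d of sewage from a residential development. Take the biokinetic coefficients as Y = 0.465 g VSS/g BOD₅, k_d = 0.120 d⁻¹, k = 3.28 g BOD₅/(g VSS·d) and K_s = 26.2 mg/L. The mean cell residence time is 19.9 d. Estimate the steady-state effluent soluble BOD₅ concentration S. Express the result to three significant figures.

S ≈ 3.29 mg/L

Effluent substrate depends only on kinetics and SRT: S = K_s(1 + k_d θ_c) / [θ_c(Yk − k_d) − 1] = 26.2 × (1 + 0.120 × 19.9) / [19.9 × (0.465 × 3.28 − 0.120) − 1] = 88.77 / 26.96 = 3.292 mg/L.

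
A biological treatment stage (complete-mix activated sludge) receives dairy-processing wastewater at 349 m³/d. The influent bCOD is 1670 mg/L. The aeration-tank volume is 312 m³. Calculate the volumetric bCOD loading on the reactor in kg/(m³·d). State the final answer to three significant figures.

Applied bCOD load per unit volume = Q·S₀/V = (349 × 1670/1000)/312.0 = 1.868 kg bCOD·m⁻³·d⁻¹.

L_v ≈ 1.87 kg bCOD/(m³·d)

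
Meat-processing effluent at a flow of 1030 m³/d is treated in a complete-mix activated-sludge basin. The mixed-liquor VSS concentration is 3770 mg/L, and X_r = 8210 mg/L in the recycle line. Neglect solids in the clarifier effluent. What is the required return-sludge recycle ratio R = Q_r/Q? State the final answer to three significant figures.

R = Q_r/Q = X/(X_r − X) = 3770 / (8210 − 3770) = 0.8491.

R ≈ 0.849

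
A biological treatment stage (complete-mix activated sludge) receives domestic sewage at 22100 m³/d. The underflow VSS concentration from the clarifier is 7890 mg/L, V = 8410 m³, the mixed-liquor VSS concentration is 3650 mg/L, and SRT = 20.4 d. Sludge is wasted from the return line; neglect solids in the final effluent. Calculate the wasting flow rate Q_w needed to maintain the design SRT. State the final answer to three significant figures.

Q_w ≈ 191 m³/d

Q_w = (V·X)/(θ_c X_r) = 8410 × 3650 / (20.4 × 7890) = 190.7 m³/d.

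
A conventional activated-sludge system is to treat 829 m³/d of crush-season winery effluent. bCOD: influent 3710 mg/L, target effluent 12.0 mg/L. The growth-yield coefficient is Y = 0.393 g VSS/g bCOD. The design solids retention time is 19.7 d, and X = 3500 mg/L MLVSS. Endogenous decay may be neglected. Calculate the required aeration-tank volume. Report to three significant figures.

With k_d = 0 the design equation reduces to V = Y Q (S₀−S) θ_c / X = 0.393 × 829 × (3710 − 12.0) × 19.7 / 3500 = 6781 m³.

V ≈ 6780 m³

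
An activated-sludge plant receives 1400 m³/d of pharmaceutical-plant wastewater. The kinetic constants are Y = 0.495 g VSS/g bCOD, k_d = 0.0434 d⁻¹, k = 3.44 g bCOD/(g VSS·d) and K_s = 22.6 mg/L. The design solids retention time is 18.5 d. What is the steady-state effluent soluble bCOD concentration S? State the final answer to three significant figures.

For a completely mixed reactor with recycle the Lawrence–McCarty relation gives S = K_s·(1 + k_d·θ_c) / [θ_c·(Y·k − k_d) − 1] = 22.6 × (1 + 0.0434 × 18.5) / [18.5 × (0.495 × 3.44 − 0.0434) − 1] = 40.75 / 29.70 = 1.372 mg/L.

S ≈ 1.37 mg/L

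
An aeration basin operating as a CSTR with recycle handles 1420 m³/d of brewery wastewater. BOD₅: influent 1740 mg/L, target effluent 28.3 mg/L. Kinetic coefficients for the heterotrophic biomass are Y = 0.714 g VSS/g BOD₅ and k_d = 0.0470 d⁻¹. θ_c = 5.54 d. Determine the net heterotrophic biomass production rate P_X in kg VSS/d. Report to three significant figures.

P_X ≈ 1380 kg VSS/d

Correct the yield for decay: Y_obs = Y/(1 + k_d θ_c) = 0.714 / (1 + 0.0470 × 5.54) = 0.714 / 1.260 = 0.5665.
ΔS = 1740 − 28.3 = 1712 mg/L, so the substrate removal rate is 1420 × 1712/1000 = 2431 kg BOD₅/d.
So the net sludge growth is P_X = 0.5665 × 2431 = 1377 kg VSS/d.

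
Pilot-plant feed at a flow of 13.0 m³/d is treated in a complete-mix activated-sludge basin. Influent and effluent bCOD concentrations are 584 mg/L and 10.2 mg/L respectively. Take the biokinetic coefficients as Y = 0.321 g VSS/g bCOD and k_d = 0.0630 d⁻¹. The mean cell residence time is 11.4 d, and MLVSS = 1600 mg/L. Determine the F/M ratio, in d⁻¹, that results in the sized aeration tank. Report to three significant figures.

F/M ≈ 0.478 d⁻¹

Steady-state biomass mass balance: V·X·(1 + k_d·θ_c) = Y·Q·(S₀ − S)·θ_c, so V = 0.321 × 13.0 × (584 − 10.2) × 11.4 / [1600 × (1 + 0.0630 × 11.4)] = 2.73×10^4 / 2749 = 9.929 m³.
Food-to-microorganism ratio F/M = Q S₀ / (V X) = 13.0 × 584 / (9.929 × 1600) = 0.4779 d⁻¹.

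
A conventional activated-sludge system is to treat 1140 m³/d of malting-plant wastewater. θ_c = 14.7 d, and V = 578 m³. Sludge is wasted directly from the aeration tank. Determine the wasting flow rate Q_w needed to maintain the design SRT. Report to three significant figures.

Q_w ≈ 39.3 m³/d

With mixed-liquor wasting, θ_c = V/Q_w, so Q_w = V/θ_c = 578.0/14.7 = 39.32 m³/d.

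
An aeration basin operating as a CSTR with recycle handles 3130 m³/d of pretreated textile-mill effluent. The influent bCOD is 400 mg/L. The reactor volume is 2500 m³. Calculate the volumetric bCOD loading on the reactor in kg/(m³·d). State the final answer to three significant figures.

Applied bCOD load per unit volume = Q·S₀/V = (3130 × 400/1000)/2500 = 0.5008 kg bCOD·m⁻³·d⁻¹.

L_v ≈ 0.501 kg bCOD/(m³·d)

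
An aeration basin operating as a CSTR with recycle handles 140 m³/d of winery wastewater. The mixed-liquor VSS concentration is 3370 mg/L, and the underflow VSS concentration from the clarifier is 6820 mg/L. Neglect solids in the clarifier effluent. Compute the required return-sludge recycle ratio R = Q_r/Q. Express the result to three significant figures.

R ≈ 0.977

R = Q_r/Q = X/(X_r − X) = 3370 / (6820 − 3370) = 0.9768.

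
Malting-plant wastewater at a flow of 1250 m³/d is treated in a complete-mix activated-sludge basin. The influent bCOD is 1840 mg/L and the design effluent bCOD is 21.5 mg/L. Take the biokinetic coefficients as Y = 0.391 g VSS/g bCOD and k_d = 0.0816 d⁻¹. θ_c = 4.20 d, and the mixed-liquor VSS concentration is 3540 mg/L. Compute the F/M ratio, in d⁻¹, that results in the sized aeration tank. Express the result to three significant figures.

F/M ≈ 0.827 d⁻¹

From the SRT design equation V = Y Q (S₀−S) θ_c / [X (1 + k_d θ_c)] = 0.391 × 1250 × (1840 − 21.5) × 4.20 / [3540 × (1 + 0.0816 × 4.20)] = 3.73×10^6 / 4753 = 785.3 m³.
Food-to-microorganism ratio F/M = Q S₀ / (V X) = 1250 × 1840 / (785.3 × 3540) = 0.8273 d⁻¹.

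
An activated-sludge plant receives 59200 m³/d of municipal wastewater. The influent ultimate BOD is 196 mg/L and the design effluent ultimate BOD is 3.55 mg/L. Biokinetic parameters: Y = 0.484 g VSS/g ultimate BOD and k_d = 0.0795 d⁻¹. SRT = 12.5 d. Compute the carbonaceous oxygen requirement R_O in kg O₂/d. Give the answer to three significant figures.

Y_obs = Y / (1 + k_d θ_c) = 0.484 / (1 + 0.0795 × 12.5) = 0.484 / 1.994 = 0.2428.
Substrate removed = Q·(S₀ − S) = 59200 m³/d × (196 − 3.55) g/m³ = 1.14×10^7 g/d = 11393 kg/d.
P_X = Y_obs·Q·(S₀ − S) = 0.2428 × 11393 = 2766 kg VSS/d.
Carbonaceous O₂ demand = substrate oxidised − cell-mass equivalent = 11393 − 1.42 × 2766 = 7466 kg O₂/d.

R_O ≈ 7470 kg O₂/d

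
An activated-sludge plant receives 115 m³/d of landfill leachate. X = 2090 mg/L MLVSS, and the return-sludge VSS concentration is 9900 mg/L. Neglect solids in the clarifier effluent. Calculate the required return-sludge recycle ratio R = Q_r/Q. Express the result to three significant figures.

Mass balance around the secondary clarifier (neglecting effluent solids): R = X / (X_r − X) = 2090 / (9900 − 2090) = 0.2676.

R ≈ 0.268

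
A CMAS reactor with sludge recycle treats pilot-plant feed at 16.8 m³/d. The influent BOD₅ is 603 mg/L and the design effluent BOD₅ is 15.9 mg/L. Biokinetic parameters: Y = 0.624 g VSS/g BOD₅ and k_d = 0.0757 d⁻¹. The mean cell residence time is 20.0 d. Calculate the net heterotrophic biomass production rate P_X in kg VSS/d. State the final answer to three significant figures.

The observed yield is Y_obs = Y/(1 + k_d·θ_c) = 0.624 / (1 + 0.0757 × 20.0) = 0.624 / 2.514 = 0.2482 g VSS per g BOD₅ removed.
Substrate removed = Q·(S₀ − S) = 16.8 m³/d × (603 − 15.9) g/m³ = 9.86×10^3 g/d = 9.863 kg/d.
Biomass produced: P_X = Y_obs·Q·ΔS = 0.2482 × 9.863 ≈ 2.448 kg VSS/d.

P_X ≈ 2.45 kg VSS/d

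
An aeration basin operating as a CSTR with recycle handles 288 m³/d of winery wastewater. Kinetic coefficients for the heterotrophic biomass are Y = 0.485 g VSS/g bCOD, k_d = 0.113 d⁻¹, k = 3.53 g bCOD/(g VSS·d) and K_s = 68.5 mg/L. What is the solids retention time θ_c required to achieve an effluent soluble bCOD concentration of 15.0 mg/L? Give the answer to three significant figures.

From 1/θ_c = Y·k·S/(K_s + S) − k_d: Y·k·S/(K_s+S) = 0.485 × 3.53 × 15.0 / (68.5 + 15.0) = 0.3076 d⁻¹.
θ_c = 1/(μ − k_d) = 1/(0.3076 − 0.113) = 1/0.1946 = 5.140 d.

θ_c ≈ 5.14 d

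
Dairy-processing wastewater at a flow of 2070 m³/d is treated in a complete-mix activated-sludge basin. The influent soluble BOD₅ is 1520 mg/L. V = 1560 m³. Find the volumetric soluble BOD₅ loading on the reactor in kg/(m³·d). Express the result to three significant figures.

Applied soluble BOD₅ load per unit volume = Q·S₀/V = (2070 × 1520/1000)/1560 = 2.017 kg soluble BOD₅·m⁻³·d⁻¹.

L_v ≈ 2.02 kg soluble BOD₅/(m³·d)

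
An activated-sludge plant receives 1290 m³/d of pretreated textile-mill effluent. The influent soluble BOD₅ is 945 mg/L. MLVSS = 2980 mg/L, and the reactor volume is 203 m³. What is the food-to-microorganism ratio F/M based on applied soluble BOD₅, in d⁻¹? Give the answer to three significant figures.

F/M ≈ 2.02 d⁻¹

Food-to-microorganism ratio F/M = Q S₀ / (V X) = 1290 × 945 / (203.0 × 2980) = 2.015 d⁻¹.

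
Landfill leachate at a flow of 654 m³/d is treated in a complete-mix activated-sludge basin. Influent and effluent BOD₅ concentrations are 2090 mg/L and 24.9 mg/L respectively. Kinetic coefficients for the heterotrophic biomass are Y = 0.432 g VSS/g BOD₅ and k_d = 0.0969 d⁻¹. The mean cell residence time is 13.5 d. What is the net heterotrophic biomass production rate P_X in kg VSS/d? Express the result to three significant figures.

P_X ≈ 253 kg VSS/d

The observed yield is Y_obs = Y/(1 + k_d·θ_c) = 0.432 / (1 + 0.0969 × 13.5) = 0.432 / 2.308 = 0.1872 g VSS per g BOD₅ removed.
Mass of BOD₅ removed per day: Q(S₀ − S) = 654 × 2065 g/m³ = 1351 kg/d.
P_X = Y_obs · Q(S₀ − S) = 0.1872 × 1351 = 252.8 kg VSS/d.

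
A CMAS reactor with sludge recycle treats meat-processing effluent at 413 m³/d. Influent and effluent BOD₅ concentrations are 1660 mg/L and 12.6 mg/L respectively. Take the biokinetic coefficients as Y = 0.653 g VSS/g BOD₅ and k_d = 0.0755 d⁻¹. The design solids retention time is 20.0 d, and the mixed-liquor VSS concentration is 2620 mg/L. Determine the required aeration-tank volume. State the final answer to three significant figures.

Rearranging the biomass balance for a CMAS with decay, V = Y·Q·ΔS·θ_c / [X·(1+k_d θ_c)] = 0.653 × 413 × (1660 − 12.6) × 20.0 / [2620 × (1 + 0.0755 × 20.0)] = 8.89×10^6 / 6576 = 1351 m³.

V ≈ 1350 m³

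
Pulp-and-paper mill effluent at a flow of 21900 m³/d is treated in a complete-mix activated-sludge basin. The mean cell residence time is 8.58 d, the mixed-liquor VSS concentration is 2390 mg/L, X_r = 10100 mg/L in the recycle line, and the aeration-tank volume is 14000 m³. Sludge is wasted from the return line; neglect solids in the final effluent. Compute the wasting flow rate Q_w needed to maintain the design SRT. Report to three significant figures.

Q_w ≈ 386 m³/d

Q_w = (V·X)/(θ_c X_r) = 14000 × 2390 / (8.58 × 10100) = 386.1 m³/d.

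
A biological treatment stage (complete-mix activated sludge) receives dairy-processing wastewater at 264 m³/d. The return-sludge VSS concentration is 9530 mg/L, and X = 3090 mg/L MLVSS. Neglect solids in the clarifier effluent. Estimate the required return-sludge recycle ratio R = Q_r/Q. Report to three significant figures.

Solids balance on the clarifier gives (1+R)X = R·X_r, so R = X/(X_r − X) = 3090 / (9530 − 3090) = 0.4798.

R ≈ 0.480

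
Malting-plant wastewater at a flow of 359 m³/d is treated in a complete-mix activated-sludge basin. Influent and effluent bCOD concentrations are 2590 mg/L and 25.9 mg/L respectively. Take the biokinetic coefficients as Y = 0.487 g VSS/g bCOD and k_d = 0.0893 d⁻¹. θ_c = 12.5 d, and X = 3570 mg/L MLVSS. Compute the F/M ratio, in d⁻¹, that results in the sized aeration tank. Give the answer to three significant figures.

Steady-state biomass mass balance: V·X·(1 + k_d·θ_c) = Y·Q·(S₀ − S)·θ_c, so V = 0.487 × 359 × (2590 − 25.9) × 12.5 / [3570 × (1 + 0.0893 × 12.5)] = 5.6×10^6 / 7555 = 741.7 m³.
F/M = applied load / biomass = Q·S₀/(V·X) = 359 × 2590 / (741.7 × 3570) = 0.3512 d⁻¹.

F/M ≈ 0.351 d⁻¹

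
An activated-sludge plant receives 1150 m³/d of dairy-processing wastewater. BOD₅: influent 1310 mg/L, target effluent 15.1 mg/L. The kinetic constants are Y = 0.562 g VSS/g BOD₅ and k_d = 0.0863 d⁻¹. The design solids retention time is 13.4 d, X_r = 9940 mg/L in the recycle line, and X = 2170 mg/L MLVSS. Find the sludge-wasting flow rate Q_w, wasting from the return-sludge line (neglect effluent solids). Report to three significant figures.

Q_w ≈ 39.0 m³/d

Rearranging the biomass balance for a CMAS with decay, V = Y·Q·ΔS·θ_c / [X·(1+k_d θ_c)] = 0.562 × 1150 × (1310 − 15.1) × 13.4 / [2170 × (1 + 0.0863 × 13.4)] = 1.12×10^7 / 4679 = 2397 m³.
Q_w = (V·X)/(θ_c X_r) = 2397 × 2170 / (13.4 × 9940) = 39.04 m³/d.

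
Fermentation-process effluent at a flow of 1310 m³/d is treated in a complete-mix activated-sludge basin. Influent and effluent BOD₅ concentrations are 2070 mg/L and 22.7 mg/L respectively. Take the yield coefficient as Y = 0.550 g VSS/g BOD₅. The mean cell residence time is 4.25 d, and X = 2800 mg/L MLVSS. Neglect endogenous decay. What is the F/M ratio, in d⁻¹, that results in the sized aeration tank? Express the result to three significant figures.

F/M ≈ 0.433 d⁻¹

Biomass mass balance (decay neglected): V·X = Y·Q·(S₀ − S)·θ_c, so V = 0.550 × 1310 × (2070 − 22.7) × 4.25 / 2800 = 2239 m³.
F/M = Q·S₀ / (V·X) = 1310 × 2070 / (2239 × 2800) = 0.4326 g BOD₅·(g VSS·d)⁻¹.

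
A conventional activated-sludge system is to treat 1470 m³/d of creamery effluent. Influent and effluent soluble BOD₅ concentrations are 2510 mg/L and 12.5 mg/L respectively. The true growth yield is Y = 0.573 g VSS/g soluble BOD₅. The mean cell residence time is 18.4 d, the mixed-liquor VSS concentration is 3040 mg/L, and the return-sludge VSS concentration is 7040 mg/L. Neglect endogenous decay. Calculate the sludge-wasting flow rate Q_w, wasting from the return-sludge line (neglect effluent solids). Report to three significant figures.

With k_d = 0 the design equation reduces to V = Y Q (S₀−S) θ_c / X = 0.573 × 1470 × (2510 − 12.5) × 18.4 / 3040 = 12733 m³.
θ_c = V·X/(Q_w·X_r) when wasting from the recycle, so Q_w = V·X/(θ_c·X_r) = 12733 × 3040 / (18.4 × 7040) = 298.8 m³/d.

Q_w ≈ 299 m³/d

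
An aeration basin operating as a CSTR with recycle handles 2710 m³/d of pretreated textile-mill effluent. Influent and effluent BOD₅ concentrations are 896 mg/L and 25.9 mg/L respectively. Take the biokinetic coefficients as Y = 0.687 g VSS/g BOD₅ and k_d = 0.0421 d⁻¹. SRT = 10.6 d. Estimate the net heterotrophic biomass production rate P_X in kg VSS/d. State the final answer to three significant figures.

Observed yield with endogenous decay: Y_obs = Y / (1 + k_d·θ_c) = 0.687 / (1 + 0.0421 × 10.6) = 0.687 / 1.446 = 0.4750 g VSS/g BOD₅.
ΔS = 896 − 25.9 = 870.1 mg/L, so the substrate removal rate is 2710 × 870.1/1000 = 2358 kg BOD₅/d.
Biomass produced: P_X = Y_obs·Q·ΔS = 0.4750 × 2358 ≈ 1120 kg VSS/d.

P_X ≈ 1120 kg VSS/d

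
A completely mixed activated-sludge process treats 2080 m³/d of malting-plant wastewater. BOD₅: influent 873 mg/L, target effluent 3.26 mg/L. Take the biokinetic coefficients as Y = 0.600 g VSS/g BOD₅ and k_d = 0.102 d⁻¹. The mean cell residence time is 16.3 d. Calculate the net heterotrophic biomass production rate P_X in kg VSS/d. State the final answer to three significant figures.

P_X ≈ 408 kg VSS/d

Observed yield with endogenous decay: Y_obs = Y / (1 + k_d·θ_c) = 0.600 / (1 + 0.102 × 16.3) = 0.600 / 2.663 = 0.2253 g VSS/g BOD₅.
Mass of BOD₅ removed per day: Q(S₀ − S) = 2080 × 869.7 g/m³ = 1809 kg/d.
Biomass produced: P_X = Y_obs·Q·ΔS = 0.2253 × 1809 ≈ 407.7 kg VSS/d.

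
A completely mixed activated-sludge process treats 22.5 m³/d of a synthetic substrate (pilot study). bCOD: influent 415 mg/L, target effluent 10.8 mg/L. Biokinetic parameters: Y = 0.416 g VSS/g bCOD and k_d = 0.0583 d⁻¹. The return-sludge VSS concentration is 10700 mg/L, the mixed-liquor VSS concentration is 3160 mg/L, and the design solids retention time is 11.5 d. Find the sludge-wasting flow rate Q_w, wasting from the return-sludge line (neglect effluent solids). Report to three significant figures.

Q_w ≈ 0.212 m³/d

Rearranging the biomass balance for a CMAS with decay, V = Y·Q·ΔS·θ_c / [X·(1+k_d θ_c)] = 0.416 × 22.5 × (415 − 10.8) × 11.5 / [3160 × (1 + 0.0583 × 11.5)] = 4.35×10^4 / 5279 = 8.242 m³.
Wasting from the return line (neglecting effluent solids): Q_w = V·X / (θ_c·X_r) = 8.242 × 3160 / (11.5 × 10700) = 0.2117 m³/d.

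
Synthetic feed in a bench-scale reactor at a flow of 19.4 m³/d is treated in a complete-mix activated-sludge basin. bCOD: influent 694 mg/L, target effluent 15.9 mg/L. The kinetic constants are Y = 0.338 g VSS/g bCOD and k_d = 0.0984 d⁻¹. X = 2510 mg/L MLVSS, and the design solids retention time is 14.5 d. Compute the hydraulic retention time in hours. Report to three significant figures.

Rearranging the biomass balance for a CMAS with decay, V = Y·Q·ΔS·θ_c / [X·(1+k_d θ_c)] = 0.338 × 19.4 × (694 − 15.9) × 14.5 / [2510 × (1 + 0.0984 × 14.5)] = 6.45×10^4 / 6091 = 10.58 m³.
HRT = V/Q = 10.58 m³ / 19.4 m³·d⁻¹ = 0.5456 d × 24 = 13.09 h.

τ ≈ 13.1 h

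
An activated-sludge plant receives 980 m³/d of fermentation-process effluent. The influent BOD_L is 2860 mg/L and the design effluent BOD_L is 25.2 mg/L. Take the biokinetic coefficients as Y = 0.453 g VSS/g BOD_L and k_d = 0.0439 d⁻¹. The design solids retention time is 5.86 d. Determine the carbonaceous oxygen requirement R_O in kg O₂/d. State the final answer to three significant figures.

R_O ≈ 1360 kg O₂/d

Correct the yield for decay: Y_obs = Y/(1 + k_d θ_c) = 0.453 / (1 + 0.0439 × 5.86) = 0.453 / 1.257 = 0.3603.
Mass of BOD_L removed per day: Q(S₀ − S) = 980 × 2835 g/m³ = 2778 kg/d.
Biomass synthesised: P_X = Y_obs × 2778 = 1001 kg VSS/d.
R_O = Q·(S₀ − S) − 1.42·P_X = 2778 − 1.42 × 1001 = 1357 kg O₂/d.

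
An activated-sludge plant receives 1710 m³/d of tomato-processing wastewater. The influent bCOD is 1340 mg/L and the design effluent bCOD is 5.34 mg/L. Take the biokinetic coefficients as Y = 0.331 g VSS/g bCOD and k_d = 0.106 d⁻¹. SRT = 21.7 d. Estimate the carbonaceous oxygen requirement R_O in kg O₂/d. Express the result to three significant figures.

Observed yield with endogenous decay: Y_obs = Y / (1 + k_d·θ_c) = 0.331 / (1 + 0.106 × 21.7) = 0.331 / 3.300 = 0.1003 g VSS/g bCOD.
Mass of bCOD removed per day: Q(S₀ − S) = 1710 × 1335 g/m³ = 2282 kg/d.
Biomass synthesised: P_X = Y_obs × 2282 = 228.9 kg VSS/d.
R_O = Q·(S₀ − S) − 1.42·P_X = 2282 − 1.42 × 228.9 = 1957 kg O₂/d.

R_O ≈ 1960 kg O₂/d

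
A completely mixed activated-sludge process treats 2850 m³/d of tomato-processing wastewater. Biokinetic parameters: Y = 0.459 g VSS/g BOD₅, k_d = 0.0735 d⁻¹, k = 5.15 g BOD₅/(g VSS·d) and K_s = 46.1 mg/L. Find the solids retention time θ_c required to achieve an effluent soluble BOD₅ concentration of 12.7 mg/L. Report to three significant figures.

At the target effluent, Y k S/(K_s+S) = 0.459×5.15×12.7/58.80 = 0.5106 d⁻¹.
θ_c = 1/(μ − k_d) = 1/(0.5106 − 0.0735) = 1/0.4371 = 2.288 d.

θ_c ≈ 2.29 d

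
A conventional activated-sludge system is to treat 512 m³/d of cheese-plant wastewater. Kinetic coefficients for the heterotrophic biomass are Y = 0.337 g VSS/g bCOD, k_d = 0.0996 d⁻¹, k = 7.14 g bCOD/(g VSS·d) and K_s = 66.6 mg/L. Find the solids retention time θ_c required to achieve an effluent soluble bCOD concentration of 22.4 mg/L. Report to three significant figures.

Specific growth rate at S = 22.4 mg/L: μ = YkS/(K_s+S) = 0.337·7.14·22.4/(66.6+22.4) = 0.6056 d⁻¹.
θ_c = 1/(μ − k_d) = 1/(0.6056 − 0.0996) = 1/0.5060 = 1.976 d.

θ_c ≈ 1.98 d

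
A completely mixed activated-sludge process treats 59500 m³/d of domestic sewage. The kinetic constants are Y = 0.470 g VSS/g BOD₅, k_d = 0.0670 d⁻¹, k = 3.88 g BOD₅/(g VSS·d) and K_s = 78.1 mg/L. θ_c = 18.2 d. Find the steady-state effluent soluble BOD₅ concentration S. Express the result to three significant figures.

S ≈ 5.60 mg/L

For a completely mixed reactor with recycle the Lawrence–McCarty relation gives S = K_s·(1 + k_d·θ_c) / [θ_c·(Y·k − k_d) − 1] = 78.1 × (1 + 0.0670 × 18.2) / [18.2 × (0.470 × 3.88 − 0.0670) − 1] = 173.3 / 30.97 = 5.597 mg/L.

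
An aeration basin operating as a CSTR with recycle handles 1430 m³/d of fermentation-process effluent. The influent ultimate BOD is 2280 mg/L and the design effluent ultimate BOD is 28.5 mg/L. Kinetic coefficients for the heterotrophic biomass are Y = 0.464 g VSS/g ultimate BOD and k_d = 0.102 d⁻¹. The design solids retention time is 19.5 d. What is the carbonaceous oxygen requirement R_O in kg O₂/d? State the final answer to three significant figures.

The observed yield is Y_obs = Y/(1 + k_d·θ_c) = 0.464 / (1 + 0.102 × 19.5) = 0.464 / 2.989 = 0.1552 g VSS per g ultimate BOD removed.
ΔS = 2280 − 28.5 = 2252 mg/L, so the substrate removal rate is 1430 × 2252/1000 = 3220 kg ultimate BOD/d.
P_X = Y_obs·Q·(S₀ − S) = 0.1552 × 3220 = 499.8 kg VSS/d.
Carbonaceous O₂ demand = substrate oxidised − cell-mass equivalent = 3220 − 1.42 × 499.8 = 2510 kg O₂/d.

R_O ≈ 2510 kg O₂/d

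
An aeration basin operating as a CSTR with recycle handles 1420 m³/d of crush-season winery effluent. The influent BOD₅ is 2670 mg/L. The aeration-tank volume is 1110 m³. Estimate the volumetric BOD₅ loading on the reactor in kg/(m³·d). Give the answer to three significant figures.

L_v = Q S₀ / V = 1420 × 2670 × 10⁻³ / 1110 = 3.416 kg/(m³·d).

L_v ≈ 3.42 kg BOD₅/(m³·d)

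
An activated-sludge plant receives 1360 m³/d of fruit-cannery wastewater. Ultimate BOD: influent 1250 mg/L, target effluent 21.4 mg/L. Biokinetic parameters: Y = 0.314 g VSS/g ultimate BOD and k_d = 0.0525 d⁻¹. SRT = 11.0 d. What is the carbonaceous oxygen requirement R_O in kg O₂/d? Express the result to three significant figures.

Observed yield with endogenous decay: Y_obs = Y / (1 + k_d·θ_c) = 0.314 / (1 + 0.0525 × 11.0) = 0.314 / 1.578 = 0.1990 g VSS/g ultimate BOD.
Substrate removed = Q·(S₀ − S) = 1360 m³/d × (1250 − 21.4) g/m³ = 1.67×10^6 g/d = 1671 kg/d.
Biomass synthesised: P_X = Y_obs × 1671 = 332.6 kg VSS/d.
R_O = Q·(S₀ − S) − 1.42·P_X = 1671 − 1.42 × 332.6 = 1199 kg O₂/d.

R_O ≈ 1200 kg O₂/d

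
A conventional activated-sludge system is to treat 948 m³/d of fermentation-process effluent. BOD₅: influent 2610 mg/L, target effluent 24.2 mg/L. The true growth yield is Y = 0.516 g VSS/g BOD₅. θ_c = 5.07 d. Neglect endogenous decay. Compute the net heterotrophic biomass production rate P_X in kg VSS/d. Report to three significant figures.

P_X ≈ 1260 kg VSS/d

Since k_d ≈ 0, Y_obs = Y = 0.516 g VSS/g BOD₅.
Mass of BOD₅ removed per day: Q(S₀ − S) = 948 × 2586 g/m³ = 2451 kg/d.
P_X = Y_obs · Q(S₀ − S) = 0.5160 × 2451 = 1265 kg VSS/d.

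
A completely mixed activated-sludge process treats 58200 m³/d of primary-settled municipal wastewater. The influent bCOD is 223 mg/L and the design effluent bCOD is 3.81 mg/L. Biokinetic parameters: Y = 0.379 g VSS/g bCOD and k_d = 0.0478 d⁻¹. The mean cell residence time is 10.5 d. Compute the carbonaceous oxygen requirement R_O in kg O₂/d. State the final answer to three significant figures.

The observed yield is Y_obs = Y/(1 + k_d·θ_c) = 0.379 / (1 + 0.0478 × 10.5) = 0.379 / 1.502 = 0.2523 g VSS per g bCOD removed.
ΔS = 223 − 3.81 = 219.2 mg/L, so the substrate removal rate is 58200 × 219.2/1000 = 12757 kg bCOD/d.
Net sludge production P_X = 0.2523 × 12757 = 3219 kg VSS/d.
R_O = Q·(S₀ − S) − 1.42·P_X = 12757 − 1.42 × 3219 = 8186 kg O₂/d.

R_O ≈ 8190 kg O₂/d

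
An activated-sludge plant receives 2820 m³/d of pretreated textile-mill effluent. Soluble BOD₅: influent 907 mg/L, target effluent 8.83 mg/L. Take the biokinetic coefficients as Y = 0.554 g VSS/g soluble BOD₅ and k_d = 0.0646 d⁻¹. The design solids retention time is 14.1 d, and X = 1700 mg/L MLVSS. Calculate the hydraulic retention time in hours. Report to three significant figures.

Steady-state biomass mass balance: V·X·(1 + k_d·θ_c) = Y·Q·(S₀ − S)·θ_c, so V = 0.554 × 2820 × (907 − 8.83) × 14.1 / [1700 × (1 + 0.0646 × 14.1)] = 1.98×10^7 / 3248 = 6091 m³.
Hydraulic retention time τ = V/Q = 6091 / 2820 = 2.160 d = 51.83 h.

τ ≈ 51.8 h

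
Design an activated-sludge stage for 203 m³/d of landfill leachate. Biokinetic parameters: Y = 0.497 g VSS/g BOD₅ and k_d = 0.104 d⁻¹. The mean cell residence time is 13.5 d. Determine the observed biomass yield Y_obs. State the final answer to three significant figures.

Y_obs = Y / (1 + k_d θ_c) = 0.497 / (1 + 0.104 × 13.5) = 0.497 / 2.404 = 0.2067.

Y_obs ≈ 0.207 g VSS/g BOD₅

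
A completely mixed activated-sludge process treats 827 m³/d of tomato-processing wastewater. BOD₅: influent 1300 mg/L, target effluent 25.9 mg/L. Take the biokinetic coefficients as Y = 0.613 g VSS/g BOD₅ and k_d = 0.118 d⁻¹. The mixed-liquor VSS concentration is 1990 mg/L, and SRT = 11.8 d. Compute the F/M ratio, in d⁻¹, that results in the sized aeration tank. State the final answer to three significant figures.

Steady-state biomass mass balance: V·X·(1 + k_d·θ_c) = Y·Q·(S₀ − S)·θ_c, so V = 0.613 × 827 × (1300 − 25.9) × 11.8 / [1990 × (1 + 0.118 × 11.8)] = 7.62×10^6 / 4761 = 1601 m³.
Food-to-microorganism ratio F/M = Q S₀ / (V X) = 827 × 1300 / (1601 × 1990) = 0.3375 d⁻¹.

F/M ≈ 0.337 d⁻¹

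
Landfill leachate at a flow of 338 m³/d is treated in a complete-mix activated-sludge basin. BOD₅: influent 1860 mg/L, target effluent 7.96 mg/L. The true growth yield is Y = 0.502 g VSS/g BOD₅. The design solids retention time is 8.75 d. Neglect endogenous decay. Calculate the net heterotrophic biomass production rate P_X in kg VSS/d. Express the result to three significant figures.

P_X ≈ 314 kg VSS/d

Since k_d ≈ 0, Y_obs = Y = 0.502 g VSS/g BOD₅.
Substrate removed = Q·(S₀ − S) = 338 m³/d × (1860 − 7.96) g/m³ = 6.26×10^5 g/d = 626.0 kg/d.
Biomass produced: P_X = Y_obs·Q·ΔS = 0.5020 × 626.0 ≈ 314.2 kg VSS/d.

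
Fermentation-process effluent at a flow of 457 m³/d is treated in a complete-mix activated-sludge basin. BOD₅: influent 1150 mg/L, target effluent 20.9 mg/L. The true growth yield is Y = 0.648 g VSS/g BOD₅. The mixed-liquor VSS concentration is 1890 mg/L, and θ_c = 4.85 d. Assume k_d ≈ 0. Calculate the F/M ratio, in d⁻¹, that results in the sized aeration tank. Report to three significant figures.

V·X = Y·Q·ΔS·θ_c gives V = 0.648 × 457 × (1150 − 20.9) × 4.85 / 1890 = 858.0 m³.
Food-to-microorganism ratio F/M = Q S₀ / (V X) = 457 × 1150 / (858.0 × 1890) = 0.3241 d⁻¹.

F/M ≈ 0.324 d⁻¹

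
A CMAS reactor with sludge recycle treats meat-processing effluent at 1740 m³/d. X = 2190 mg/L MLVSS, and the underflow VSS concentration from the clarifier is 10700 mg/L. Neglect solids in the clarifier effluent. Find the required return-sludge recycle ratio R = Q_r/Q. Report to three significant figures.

R ≈ 0.257

Mass balance around the secondary clarifier (neglecting effluent solids): R = X / (X_r − X) = 2190 / (10700 − 2190) = 0.2573.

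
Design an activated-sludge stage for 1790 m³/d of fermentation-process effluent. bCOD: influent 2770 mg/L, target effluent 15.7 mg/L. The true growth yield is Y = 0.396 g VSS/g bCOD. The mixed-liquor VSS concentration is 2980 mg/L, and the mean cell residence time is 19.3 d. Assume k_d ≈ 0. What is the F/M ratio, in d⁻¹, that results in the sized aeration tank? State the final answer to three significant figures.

F/M ≈ 0.132 d⁻¹

V·X = Y·Q·ΔS·θ_c gives V = 0.396 × 1790 × (2770 − 15.7) × 19.3 / 2980 = 12644 m³.
Food-to-microorganism ratio F/M = Q S₀ / (V X) = 1790 × 2770 / (12644 × 2980) = 0.1316 d⁻¹.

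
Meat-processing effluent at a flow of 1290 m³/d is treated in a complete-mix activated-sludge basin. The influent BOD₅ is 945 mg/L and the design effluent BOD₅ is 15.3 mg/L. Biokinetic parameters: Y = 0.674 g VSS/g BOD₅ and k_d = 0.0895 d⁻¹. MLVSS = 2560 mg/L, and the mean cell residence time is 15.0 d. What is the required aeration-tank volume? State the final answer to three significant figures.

Rearranging the biomass balance for a CMAS with decay, V = Y·Q·ΔS·θ_c / [X·(1+k_d θ_c)] = 0.674 × 1290 × (945 − 15.3) × 15.0 / [2560 × (1 + 0.0895 × 15.0)] = 1.21×10^7 / 5997 = 2022 m³.

V ≈ 2020 m³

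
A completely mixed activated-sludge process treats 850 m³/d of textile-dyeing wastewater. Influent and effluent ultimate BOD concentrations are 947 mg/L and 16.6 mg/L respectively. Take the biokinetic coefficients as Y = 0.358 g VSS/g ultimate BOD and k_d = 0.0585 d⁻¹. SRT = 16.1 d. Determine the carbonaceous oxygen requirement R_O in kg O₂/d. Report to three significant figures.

R_O ≈ 584 kg O₂/d

The observed yield is Y_obs = Y/(1 + k_d·θ_c) = 0.358 / (1 + 0.0585 × 16.1) = 0.358 / 1.942 = 0.1844 g VSS per g ultimate BOD removed.
Q·(S₀ − S) = 850 × (947 − 16.6) × 10⁻³ = 790.8 kg/d removed.
P_X = Y_obs·Q·(S₀ − S) = 0.1844 × 790.8 = 145.8 kg VSS/d.
R_O = Q·ΔS − 1.42 P_X = 790.8 − 207.0 = 583.8 kg O₂/d.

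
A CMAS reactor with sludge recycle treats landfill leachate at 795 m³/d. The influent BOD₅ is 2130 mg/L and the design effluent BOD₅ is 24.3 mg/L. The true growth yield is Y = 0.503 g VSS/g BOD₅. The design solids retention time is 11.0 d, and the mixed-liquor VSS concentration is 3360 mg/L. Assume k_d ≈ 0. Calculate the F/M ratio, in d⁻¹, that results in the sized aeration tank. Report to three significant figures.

F/M ≈ 0.183 d⁻¹

Biomass mass balance (decay neglected): V·X = Y·Q·(S₀ − S)·θ_c, so V = 0.503 × 795 × (2130 − 24.3) × 11.0 / 3360 = 2757 m³.
F/M = applied load / biomass = Q·S₀/(V·X) = 795 × 2130 / (2757 × 3360) = 0.1828 d⁻¹.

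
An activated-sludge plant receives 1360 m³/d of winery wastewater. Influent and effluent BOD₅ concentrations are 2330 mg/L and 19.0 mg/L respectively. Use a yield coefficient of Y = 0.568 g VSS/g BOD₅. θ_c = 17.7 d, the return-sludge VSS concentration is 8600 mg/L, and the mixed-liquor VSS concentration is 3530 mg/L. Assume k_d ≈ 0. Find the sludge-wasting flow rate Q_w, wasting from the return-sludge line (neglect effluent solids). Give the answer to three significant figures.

Q_w ≈ 208 m³/d

With k_d = 0 the design equation reduces to V = Y Q (S₀−S) θ_c / X = 0.568 × 1360 × (2330 − 19.0) × 17.7 / 3530 = 8951 m³.
θ_c = V·X/(Q_w·X_r) when wasting from the recycle, so Q_w = V·X/(θ_c·X_r) = 8951 × 3530 / (17.7 × 8600) = 207.6 m³/d.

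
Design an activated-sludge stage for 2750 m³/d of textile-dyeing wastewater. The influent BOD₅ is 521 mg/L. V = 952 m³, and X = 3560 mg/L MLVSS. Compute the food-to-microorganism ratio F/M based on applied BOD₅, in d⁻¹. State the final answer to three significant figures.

F/M ≈ 0.423 d⁻¹

F/M = Q·S₀ / (V·X) = 2750 × 521 / (952.0 × 3560) = 0.4227 g BOD₅·(g VSS·d)⁻¹.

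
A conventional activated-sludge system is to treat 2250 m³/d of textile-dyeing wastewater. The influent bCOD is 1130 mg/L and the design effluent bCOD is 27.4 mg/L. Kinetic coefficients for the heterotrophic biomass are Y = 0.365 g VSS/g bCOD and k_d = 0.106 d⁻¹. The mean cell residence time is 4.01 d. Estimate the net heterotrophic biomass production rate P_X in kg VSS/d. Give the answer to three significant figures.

Observed yield with endogenous decay: Y_obs = Y / (1 + k_d·θ_c) = 0.365 / (1 + 0.106 × 4.01) = 0.365 / 1.425 = 0.2561 g VSS/g bCOD.
Mass of bCOD removed per day: Q(S₀ − S) = 2250 × 1103 g/m³ = 2481 kg/d.
Net biomass production P_X = Y_obs × Q·(S₀ − S) = 0.2561 × 2481 = 635.4 kg VSS/d.

P_X ≈ 635 kg VSS/d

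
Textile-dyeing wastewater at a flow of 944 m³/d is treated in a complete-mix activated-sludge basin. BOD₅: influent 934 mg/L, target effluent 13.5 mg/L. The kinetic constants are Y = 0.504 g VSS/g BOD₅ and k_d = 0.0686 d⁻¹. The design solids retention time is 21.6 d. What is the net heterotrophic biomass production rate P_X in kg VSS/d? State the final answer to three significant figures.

Y_obs = Y / (1 + k_d θ_c) = 0.504 / (1 + 0.0686 × 21.6) = 0.504 / 2.482 = 0.2031.
ΔS = 934 − 13.5 = 920.5 mg/L, so the substrate removal rate is 944 × 920.5/1000 = 869.0 kg BOD₅/d.
Biomass produced: P_X = Y_obs·Q·ΔS = 0.2031 × 869.0 ≈ 176.5 kg VSS/d.

P_X ≈ 176 kg VSS/d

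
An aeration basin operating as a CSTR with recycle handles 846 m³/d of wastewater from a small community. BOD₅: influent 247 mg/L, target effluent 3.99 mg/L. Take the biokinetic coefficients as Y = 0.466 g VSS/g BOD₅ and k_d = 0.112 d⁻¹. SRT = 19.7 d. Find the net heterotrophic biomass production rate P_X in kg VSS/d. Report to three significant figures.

P_X ≈ 29.9 kg VSS/d

The observed yield is Y_obs = Y/(1 + k_d·θ_c) = 0.466 / (1 + 0.112 × 19.7) = 0.466 / 3.206 = 0.1453 g VSS per g BOD₅ removed.
ΔS = 247 − 3.99 = 243.0 mg/L, so the substrate removal rate is 846 × 243.0/1000 = 205.6 kg BOD₅/d.
Biomass produced: P_X = Y_obs·Q·ΔS = 0.1453 × 205.6 ≈ 29.88 kg VSS/d.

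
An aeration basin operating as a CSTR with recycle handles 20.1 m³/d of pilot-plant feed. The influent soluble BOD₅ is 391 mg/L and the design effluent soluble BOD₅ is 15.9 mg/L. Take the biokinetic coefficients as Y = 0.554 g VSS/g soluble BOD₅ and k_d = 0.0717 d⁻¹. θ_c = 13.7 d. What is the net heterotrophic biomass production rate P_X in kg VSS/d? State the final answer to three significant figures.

Y_obs = Y / (1 + k_d θ_c) = 0.554 / (1 + 0.0717 × 13.7) = 0.554 / 1.982 = 0.2795.
Substrate removed = Q·(S₀ − S) = 20.1 m³/d × (391 − 15.9) g/m³ = 7.54×10^3 g/d = 7.540 kg/d.
P_X = Y_obs · Q(S₀ − S) = 0.2795 × 7.540 = 2.107 kg VSS/d.

P_X ≈ 2.11 kg VSS/d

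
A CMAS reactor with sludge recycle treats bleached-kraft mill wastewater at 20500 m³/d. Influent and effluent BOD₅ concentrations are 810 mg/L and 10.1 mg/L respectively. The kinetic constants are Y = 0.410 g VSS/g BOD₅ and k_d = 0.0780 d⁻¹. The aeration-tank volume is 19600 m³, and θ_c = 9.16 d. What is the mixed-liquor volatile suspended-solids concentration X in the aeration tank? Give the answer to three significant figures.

Solving the biomass balance for X: X = Y Q (S₀−S) θ_c / [V (1+k_d θ_c)] = 0.410 × 20500 × (810 − 10.1) × 9.16 / [19600 × (1 + 0.0780 × 9.16)] = 1833 mg/L.

X ≈ 1830 mg/L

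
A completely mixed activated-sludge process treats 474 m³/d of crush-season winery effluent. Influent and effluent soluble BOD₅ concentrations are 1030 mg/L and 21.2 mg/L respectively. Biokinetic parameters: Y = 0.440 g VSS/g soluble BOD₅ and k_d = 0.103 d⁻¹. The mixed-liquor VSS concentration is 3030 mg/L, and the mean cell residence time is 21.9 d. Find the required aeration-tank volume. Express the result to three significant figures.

Rearranging the biomass balance for a CMAS with decay, V = Y·Q·ΔS·θ_c / [X·(1+k_d θ_c)] = 0.440 × 474 × (1030 − 21.2) × 21.9 / [3030 × (1 + 0.103 × 21.9)] = 4.61×10^6 / 9865 = 467.1 m³.

V ≈ 467 m³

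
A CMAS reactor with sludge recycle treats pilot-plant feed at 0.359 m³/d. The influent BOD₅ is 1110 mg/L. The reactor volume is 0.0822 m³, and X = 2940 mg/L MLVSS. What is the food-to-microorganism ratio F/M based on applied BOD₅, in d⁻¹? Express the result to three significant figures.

F/M = applied load / biomass = Q·S₀/(V·X) = 0.359 × 1110 / (0.08220 × 2940) = 1.649 d⁻¹.

F/M ≈ 1.65 d⁻¹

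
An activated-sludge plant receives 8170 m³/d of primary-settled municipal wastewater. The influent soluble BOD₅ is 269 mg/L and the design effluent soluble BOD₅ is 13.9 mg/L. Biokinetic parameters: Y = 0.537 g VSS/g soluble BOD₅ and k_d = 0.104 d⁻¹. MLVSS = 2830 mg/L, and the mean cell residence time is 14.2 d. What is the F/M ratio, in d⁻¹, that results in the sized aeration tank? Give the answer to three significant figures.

F/M ≈ 0.343 d⁻¹

Steady-state biomass mass balance: V·X·(1 + k_d·θ_c) = Y·Q·(S₀ − S)·θ_c, so V = 0.537 × 8170 × (269 − 13.9) × 14.2 / [2830 × (1 + 0.104 × 14.2)] = 1.59×10^7 / 7009 = 2267 m³.
F/M = applied load / biomass = Q·S₀/(V·X) = 8170 × 269 / (2267 × 2830) = 0.3425 d⁻¹.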